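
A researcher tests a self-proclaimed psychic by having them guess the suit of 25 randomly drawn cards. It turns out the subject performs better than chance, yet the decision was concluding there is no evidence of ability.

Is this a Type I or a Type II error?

The null hypothesis here is that the subject is guessing at random (p = 1/4).
'Concluding there is no evidence of ability' corresponds to failing to reject H₀.
H₀ was not rejected but H₀ is false — a Type II error (false negative).

Type II error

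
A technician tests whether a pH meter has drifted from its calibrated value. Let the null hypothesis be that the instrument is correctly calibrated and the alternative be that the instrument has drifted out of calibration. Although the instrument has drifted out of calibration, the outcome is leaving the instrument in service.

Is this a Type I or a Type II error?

Type II error

'Leaving the instrument in service' corresponds to failing to reject H₀.
H₀ was not rejected but H₀ is false — a Type II error (false negative).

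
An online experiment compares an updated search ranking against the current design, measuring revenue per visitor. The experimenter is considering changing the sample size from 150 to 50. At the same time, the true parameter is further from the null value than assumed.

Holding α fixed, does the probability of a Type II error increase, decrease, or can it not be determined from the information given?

Cannot be determined from the information given.

The first change alone would make β increase; the second alone would make β decrease. Which effect dominates depends on the magnitudes, which are not given.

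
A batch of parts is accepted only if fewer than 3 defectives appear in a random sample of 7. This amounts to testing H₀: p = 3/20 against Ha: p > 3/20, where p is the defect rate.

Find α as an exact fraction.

Under H₀, S ~ Binomial(7, 3/20); the Type I error rate is P(S ≥ 3).
α = 1 − P(S ≤ 2) = 1 − 237116119/256000000 = 18883881/256000000.

18883881/256000000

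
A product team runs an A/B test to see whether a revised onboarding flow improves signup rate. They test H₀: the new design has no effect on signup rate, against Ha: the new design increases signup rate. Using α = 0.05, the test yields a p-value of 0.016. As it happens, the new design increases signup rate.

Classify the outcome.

Since p = 0.016 < α = 0.05, H₀ is rejected.
H₀ is false (actually the new design increases signup rate).
The decision matches the true state — no error.

Neither — the decision is correct.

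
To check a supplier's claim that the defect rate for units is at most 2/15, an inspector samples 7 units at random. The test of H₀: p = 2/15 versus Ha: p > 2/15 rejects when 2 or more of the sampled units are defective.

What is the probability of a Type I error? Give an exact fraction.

1501316/6328125

Under H₀, K ~ Binomial(7, 2/15); the Type I error rate is P(K ≥ 2).
Computing the lower-tail complement: 1 − 4826809/6328125 = 1501316/6328125.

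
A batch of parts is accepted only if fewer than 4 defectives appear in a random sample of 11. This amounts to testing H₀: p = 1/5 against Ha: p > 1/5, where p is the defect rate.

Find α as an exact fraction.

12589/78125

Under H₀, Y ~ Binomial(11, 1/5); the Type I error rate is P(Y ≥ 4).
Via the complement, α = 1 − Σ_{j=0}^{3} C(11,j)(1/5)^j(4/5)^{11-j} = 12589/78125.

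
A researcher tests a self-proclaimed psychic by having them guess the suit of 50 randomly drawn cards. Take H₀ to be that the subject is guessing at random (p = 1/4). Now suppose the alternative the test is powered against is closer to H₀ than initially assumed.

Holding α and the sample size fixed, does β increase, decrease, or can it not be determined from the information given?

A smaller true effect puts the Ha sampling distribution closer to H₀, so more of it falls in the non-rejection region.

It increases.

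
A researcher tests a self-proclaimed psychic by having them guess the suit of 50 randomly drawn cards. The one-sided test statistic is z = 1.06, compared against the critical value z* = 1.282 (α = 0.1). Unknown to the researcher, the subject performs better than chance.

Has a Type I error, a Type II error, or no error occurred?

The conventional null hypothesis is that the subject is guessing at random (p = 1/4).
Since z = 1.06 ≤ z* = 1.282, H₀ is not rejected.
H₀ is false (actually the subject performs better than chance).
Failing to reject a false H₀ is a Type II error.

Type II error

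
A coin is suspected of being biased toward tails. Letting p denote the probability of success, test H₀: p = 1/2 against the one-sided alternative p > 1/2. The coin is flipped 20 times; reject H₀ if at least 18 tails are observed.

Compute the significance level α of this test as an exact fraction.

211/1048576

α = P(reject H₀ | H₀ true) = P(X ≥ 18 | p = 1/2), with X ~ Binomial(20, 1/2).
Summing the upper tail: (190 + 20 + 1) / 2^20 = 211/1048576.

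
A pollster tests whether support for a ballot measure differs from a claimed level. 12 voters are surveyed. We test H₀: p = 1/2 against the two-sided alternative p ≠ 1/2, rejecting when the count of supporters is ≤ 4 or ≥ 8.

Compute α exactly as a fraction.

397/1024

α = P(X ≤ 4 or X ≥ 8 | p = 1/2), X ~ Binomial(12, 1/2).
The two tails are symmetric, so α = 2·(1 + 12 + 66 + 220 + 495)/2^12 = 1588/4096 = 397/1024.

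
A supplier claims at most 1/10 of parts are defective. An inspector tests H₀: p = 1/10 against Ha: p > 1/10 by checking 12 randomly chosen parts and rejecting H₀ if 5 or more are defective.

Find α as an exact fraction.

The significance level is the probability, assuming p = 1/10, of seeing 5 or more defectives in 12 draws.
Computing the lower-tail complement: 1 − 99567065673/100000000000 = 432934327/100000000000.

432934327/100000000000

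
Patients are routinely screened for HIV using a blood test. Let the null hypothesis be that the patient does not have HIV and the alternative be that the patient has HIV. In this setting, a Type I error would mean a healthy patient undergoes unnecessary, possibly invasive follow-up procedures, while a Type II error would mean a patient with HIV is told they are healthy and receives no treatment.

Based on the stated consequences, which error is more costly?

Type II error

The Type II consequence (a patient with HIV is told they are healthy and receives no treatment) is more severe than the Type I consequence (a healthy patient undergoes unnecessary, possibly invasive follow-up procedures).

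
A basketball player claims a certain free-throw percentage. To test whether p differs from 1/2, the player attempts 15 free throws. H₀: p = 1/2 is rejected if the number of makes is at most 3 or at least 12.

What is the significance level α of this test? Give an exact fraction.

9/256

α = P(X ≤ 3 or X ≥ 12 | p = 1/2), X ~ Binomial(15, 1/2).
By symmetry, α = 2·P(X ≤ 3) = 2·(1 + 15 + 105 + 455)/32768 = 1152/32768 = 9/256.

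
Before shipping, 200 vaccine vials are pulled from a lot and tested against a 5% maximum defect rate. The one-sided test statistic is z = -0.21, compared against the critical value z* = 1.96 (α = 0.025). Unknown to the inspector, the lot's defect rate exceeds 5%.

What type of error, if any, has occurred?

Type II error

The conventional null hypothesis is that the lot's defect rate is 5% (within specification).
Since z = -0.21 ≤ z* = 1.96, H₀ is not rejected.
H₀ is false (actually the lot's defect rate exceeds 5%).
Failing to reject a false H₀ is a Type II error.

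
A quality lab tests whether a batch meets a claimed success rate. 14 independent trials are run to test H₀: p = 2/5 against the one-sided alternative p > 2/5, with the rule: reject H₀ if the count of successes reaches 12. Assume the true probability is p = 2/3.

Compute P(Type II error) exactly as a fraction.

Under the alternative p = 2/3, Y ~ Binomial(14, 2/3); β is the probability the test does not reject, P(Y < 12).
Adding the binomial probabilities P(Y=0)+…+P(Y=11) at p = 2/3 gives 1426387/1594323.

1426387/1594323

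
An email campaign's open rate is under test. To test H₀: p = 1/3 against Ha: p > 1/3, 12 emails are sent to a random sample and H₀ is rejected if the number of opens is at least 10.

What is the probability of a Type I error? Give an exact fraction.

Under H₀, Y ~ Binomial(12, 1/3), and α = P(Y ≥ 10).
P(Y ≥ 10) = Σ_{j=10}^{12} C(12,j)·(1/3)^j·(2/3)^{12-j} = 289/531441.

289/531441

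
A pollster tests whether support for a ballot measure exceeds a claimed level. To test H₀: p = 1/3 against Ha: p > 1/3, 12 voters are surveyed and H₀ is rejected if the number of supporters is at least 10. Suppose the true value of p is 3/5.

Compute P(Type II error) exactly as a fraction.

44753744/48828125

Under the alternative p = 3/5, S ~ Binomial(12, 3/5); β is the probability the test does not reject, P(S < 10).
Summing C(12,j)·(3/5)^j·(2/5)^{12-j} for j = 0..9 gives 44753744/48828125.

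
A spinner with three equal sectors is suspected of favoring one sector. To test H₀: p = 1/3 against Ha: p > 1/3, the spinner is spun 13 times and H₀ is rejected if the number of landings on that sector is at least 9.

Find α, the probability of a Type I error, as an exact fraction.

521/59049

Under H₀, X ~ Binomial(13, 1/3), and α = P(X ≥ 9).
Summing C(13,j)(1/3)^j(2/3)^{13−j} for j = 9,…,13 gives 521/59049.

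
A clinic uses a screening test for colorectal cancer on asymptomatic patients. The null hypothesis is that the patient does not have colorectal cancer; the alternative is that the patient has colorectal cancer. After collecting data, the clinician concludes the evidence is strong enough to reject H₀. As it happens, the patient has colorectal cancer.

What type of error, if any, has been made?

No error — this is a correct decision.

The test rejected a false H₀ — the decision matches the true state.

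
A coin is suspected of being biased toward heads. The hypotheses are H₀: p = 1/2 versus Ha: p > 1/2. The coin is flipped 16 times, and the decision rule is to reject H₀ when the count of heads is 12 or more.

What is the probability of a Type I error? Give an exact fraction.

The Type I error probability is α = P(K ≥ 12) computed under H₀, where K ~ Binomial(16, 1/2).
P(K ≥ 12) = [C(16,12) + C(16,13) + C(16,14) + C(16,15) + C(16,16)] / 2^16 = (1820 + 560 + 120 + 16 + 1) / 65536 = 2517/65536.

2517/65536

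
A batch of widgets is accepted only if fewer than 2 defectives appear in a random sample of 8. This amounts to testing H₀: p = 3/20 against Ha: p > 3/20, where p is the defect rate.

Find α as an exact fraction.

8776114407/25600000000

α = P(reject H₀ | H₀ true) = P(Y ≥ 2 | p = 3/20), Y ~ Binomial(8, 3/20).
Via the complement, α = 1 − Σ_{j=0}^{1} C(8,j)(3/20)^j(17/20)^{8-j} = 8776114407/25600000000.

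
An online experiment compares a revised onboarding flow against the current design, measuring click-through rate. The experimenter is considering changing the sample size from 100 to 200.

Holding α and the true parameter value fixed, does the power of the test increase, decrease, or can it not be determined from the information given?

It increases.

A larger sample reduces the standard error, pulling the sampling distribution under Ha further from the non-rejection region.
Since power = 1 − β and β decreases, power increases.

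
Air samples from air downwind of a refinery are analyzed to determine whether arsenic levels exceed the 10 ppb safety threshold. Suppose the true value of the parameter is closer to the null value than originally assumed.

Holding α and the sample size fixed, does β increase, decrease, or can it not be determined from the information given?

A smaller departure from H₀ means the test statistic under Ha is distributed closer to where it would be under H₀; rejection becomes less likely.

It increases.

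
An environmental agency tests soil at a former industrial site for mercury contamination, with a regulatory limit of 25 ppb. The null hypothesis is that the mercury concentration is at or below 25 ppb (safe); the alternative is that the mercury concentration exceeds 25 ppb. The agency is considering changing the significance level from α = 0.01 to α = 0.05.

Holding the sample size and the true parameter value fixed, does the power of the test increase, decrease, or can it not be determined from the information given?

Relaxing α lowers the evidence threshold; under Ha, outcomes that previously fell short now trigger rejection.
Since power = 1 − β and β decreases, power increases.

It increases.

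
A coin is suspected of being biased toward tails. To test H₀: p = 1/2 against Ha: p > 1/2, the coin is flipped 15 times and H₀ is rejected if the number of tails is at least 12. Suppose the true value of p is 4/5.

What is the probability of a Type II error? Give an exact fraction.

β = P(fail to reject H₀ | Ha true) = P(K ≤ 11 | p = 4/5), K ~ Binomial(15, 4/5).
Adding the binomial probabilities P(K=0)+…+P(K=11) at p = 4/5 gives 10737240461/30517578125.

10737240461/30517578125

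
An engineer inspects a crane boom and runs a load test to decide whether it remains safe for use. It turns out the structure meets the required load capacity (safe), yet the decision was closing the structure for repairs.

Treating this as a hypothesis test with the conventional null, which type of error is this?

Type I error

The null hypothesis here is that the structure meets the required load capacity (safe).
'Closing the structure for repairs' corresponds to rejecting H₀.
H₀ was rejected but H₀ is true — a Type I error (false positive).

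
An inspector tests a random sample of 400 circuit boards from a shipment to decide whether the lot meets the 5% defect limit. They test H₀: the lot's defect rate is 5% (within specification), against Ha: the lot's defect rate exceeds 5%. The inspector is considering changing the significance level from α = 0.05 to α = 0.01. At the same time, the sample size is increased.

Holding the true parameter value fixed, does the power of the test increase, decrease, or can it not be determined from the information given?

The first change alone would make β increase; the second alone would make β decrease. Which effect dominates depends on the magnitudes, which are not given.
Since power = 1 − β, the effect on power is likewise indeterminate.

Cannot be determined from the information given.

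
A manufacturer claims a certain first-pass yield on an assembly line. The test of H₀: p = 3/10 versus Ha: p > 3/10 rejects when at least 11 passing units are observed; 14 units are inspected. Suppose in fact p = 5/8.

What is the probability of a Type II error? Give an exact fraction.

1830419739927/2199023255552

A Type II error is failing to reject when Ha holds: with p = 5/8, β = P(X ≤ 10).
Equivalently, β = 1 − P(X ≥ 11) = 1830419739927/2199023255552.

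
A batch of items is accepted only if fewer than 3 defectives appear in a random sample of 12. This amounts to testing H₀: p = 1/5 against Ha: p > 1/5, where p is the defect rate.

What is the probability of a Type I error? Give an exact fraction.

21565149/48828125

The significance level is the probability, assuming p = 1/5, of seeing 3 or more defectives in 12 draws.
α = 1 − P(X ≤ 2) = 1 − 27262976/48828125 = 21565149/48828125.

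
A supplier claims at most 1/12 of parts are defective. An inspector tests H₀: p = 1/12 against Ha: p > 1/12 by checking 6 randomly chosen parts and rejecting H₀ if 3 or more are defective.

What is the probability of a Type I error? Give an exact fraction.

14251/1492992

Under H₀, S ~ Binomial(6, 1/12); the Type I error rate is P(S ≥ 3).
Via the complement, α = 1 − Σ_{j=0}^{2} C(6,j)(1/12)^j(11/12)^{6-j} = 14251/1492992.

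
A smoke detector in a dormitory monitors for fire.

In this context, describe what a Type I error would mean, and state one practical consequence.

A Type I error would mean concluding that there is a fire when in fact there is no fire. Consequence: the building is evacuated for a false alarm, disrupting work.

With the conventional null hypothesis that there is no fire:
A Type I error is rejecting H₀ when H₀ is true.
Here that means sounding the alarm and evacuating the building when actually there is no fire.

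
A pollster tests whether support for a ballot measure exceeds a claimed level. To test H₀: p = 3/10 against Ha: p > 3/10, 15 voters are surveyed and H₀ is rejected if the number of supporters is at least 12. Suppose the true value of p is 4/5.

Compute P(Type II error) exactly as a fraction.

β = P(fail to reject H₀ | Ha true) = P(S ≤ 11 | p = 4/5), S ~ Binomial(15, 4/5).
Summing C(15,j)·(4/5)^j·(1/5)^{15-j} for j = 0..11 gives 10737240461/30517578125.

10737240461/30517578125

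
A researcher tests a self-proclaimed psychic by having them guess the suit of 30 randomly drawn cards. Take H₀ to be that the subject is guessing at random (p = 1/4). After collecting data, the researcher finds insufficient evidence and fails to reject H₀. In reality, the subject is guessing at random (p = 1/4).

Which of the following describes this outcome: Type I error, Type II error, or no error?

No error (correct decision).

The test retained a true H₀ — the decision matches the true state.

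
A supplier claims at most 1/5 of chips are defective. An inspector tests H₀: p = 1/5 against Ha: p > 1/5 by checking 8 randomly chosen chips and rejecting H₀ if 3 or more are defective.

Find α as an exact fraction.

Under H₀, S ~ Binomial(8, 1/5); the Type I error rate is P(S ≥ 3).
Via the complement, α = 1 − Σ_{j=0}^{2} C(8,j)(1/5)^j(4/5)^{8-j} = 79329/390625.

79329/390625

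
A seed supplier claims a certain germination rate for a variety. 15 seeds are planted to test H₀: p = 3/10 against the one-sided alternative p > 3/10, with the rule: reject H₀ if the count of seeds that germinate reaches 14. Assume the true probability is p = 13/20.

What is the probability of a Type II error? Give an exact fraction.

β = P(fail to reject H₀ | Ha true) = P(S ≤ 13 | p = 13/20), S ~ Binomial(15, 13/20).
Equivalently, β = 1 − P(S ≥ 14) = 16151694793243741949/16384000000000000000.

16151694793243741949/16384000000000000000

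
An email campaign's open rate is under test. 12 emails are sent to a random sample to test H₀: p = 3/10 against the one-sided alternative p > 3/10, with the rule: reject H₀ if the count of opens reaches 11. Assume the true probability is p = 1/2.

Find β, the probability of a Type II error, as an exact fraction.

A Type II error is failing to reject when Ha holds: with p = 1/2, β = P(X ≤ 10).
Adding the binomial probabilities P(X=0)+…+P(X=10) at p = 1/2 gives 4083/4096.

4083/4096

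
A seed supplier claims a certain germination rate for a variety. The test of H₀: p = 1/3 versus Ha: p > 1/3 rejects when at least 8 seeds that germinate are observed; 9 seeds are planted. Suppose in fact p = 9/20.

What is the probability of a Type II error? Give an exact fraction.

126837738533/128000000000

A Type II error is failing to reject when Ha holds: with p = 9/20, β = P(K ≤ 7).
Summing C(9,j)·(9/20)^j·(11/20)^{9-j} for j = 0..7 gives 126837738533/128000000000.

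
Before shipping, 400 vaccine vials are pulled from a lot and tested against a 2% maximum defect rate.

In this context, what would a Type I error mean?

With the conventional null hypothesis that the lot's defect rate is 2% (within specification):
A Type I error is rejecting H₀ when H₀ is true.
Here that means rejecting the lot and scrapping or reworking it when actually the lot's defect rate is 2% (within specification).

A Type I error would mean concluding that the lot's defect rate exceeds 2% when in fact the lot's defect rate is 2% (within specification).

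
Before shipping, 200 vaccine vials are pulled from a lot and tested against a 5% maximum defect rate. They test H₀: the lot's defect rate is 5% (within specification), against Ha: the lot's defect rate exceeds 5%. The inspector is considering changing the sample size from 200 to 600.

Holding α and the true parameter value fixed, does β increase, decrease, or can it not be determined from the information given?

More data shrinks sampling variability; the test statistic under Ha concentrates further from the null value, making rejection more likely.

It decreases.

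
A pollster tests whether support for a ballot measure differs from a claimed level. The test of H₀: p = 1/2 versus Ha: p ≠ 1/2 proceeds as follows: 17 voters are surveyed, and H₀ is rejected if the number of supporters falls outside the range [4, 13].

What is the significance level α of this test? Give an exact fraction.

417/32768

Under H₀, K ~ Binomial(17, 1/2); α is the probability of landing in either tail, P(K ≤ 3) + P(K ≥ 14).
By symmetry, α = 2·P(K ≤ 3) = 2·(1 + 17 + 136 + 680)/131072 = 1668/131072 = 417/32768.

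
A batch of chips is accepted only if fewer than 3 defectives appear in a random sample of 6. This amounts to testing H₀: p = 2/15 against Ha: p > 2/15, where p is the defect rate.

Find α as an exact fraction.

The significance level is the probability, assuming p = 2/15, of seeing 3 or more defectives in 6 draws.
Via the complement, α = 1 − Σ_{j=0}^{2} C(6,j)(2/15)^j(13/15)^{6-j} = 78928/2278125.

78928/2278125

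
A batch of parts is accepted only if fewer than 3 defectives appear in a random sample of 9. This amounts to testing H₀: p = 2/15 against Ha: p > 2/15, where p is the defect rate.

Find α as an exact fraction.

4119920576/38443359375

Under H₀, X ~ Binomial(9, 2/15); the Type I error rate is P(X ≥ 3).
α = 1 − P(X ≤ 2) = 1 − 34323438799/38443359375 = 4119920576/38443359375.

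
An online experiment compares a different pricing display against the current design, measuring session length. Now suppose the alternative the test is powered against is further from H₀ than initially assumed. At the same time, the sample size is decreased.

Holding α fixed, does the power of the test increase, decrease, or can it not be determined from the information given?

The first change alone would make β decrease; the second alone would make β increase. Which effect dominates depends on the magnitudes, which are not given.
Since power = 1 − β, the effect on power is likewise indeterminate.

Cannot be determined from the information given.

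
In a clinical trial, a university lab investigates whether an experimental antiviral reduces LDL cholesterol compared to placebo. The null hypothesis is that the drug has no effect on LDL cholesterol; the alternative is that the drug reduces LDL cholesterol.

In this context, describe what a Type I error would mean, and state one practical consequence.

A Type I error would mean concluding that the drug reduces LDL cholesterol when in fact the drug has no effect on LDL cholesterol. Consequence: resources are spent bringing an ineffective treatment to market.

A Type I error is rejecting H₀ when H₀ is true.
Here that means concluding that the drug is effective when actually the drug has no effect on LDL cholesterol.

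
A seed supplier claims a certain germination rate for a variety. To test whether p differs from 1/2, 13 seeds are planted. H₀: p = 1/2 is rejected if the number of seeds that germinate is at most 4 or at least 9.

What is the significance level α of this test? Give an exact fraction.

The significance level is the null-hypothesis probability of the rejection region {≤4} ∪ {≥9}.
By symmetry, α = 2·P(Y ≤ 4) = 2·(1 + 13 + 78 + 286 + 715)/8192 = 2186/8192 = 1093/4096.

1093/4096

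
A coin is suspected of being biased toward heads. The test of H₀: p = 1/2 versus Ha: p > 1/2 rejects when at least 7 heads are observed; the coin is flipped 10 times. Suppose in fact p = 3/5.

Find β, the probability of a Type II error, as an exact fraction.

6032416/9765625

β = P(fail to reject H₀ | Ha true) = P(K ≤ 6 | p = 3/5), K ~ Binomial(10, 3/5).
Summing C(10,j)·(3/5)^j·(2/5)^{10-j} for j = 0..6 gives 6032416/9765625.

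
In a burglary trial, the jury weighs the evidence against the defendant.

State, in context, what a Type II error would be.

With the conventional null hypothesis that the defendant is innocent:
A Type II error is failing to reject H₀ when H₀ is false.
Here that means acquitting the defendant when actually the defendant is guilty.

A Type II error would mean concluding that the defendant is innocent (or at least failing to establish that the defendant is guilty) when in fact the defendant is guilty.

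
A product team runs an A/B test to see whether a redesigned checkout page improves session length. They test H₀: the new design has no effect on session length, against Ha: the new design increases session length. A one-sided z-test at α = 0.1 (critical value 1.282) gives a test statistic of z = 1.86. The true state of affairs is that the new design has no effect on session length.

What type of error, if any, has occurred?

Type I error

Since z = 1.86 > z* = 1.282, H₀ is rejected.
H₀ is true (actually the new design has no effect on session length).
Rejecting a true H₀ is a Type I error.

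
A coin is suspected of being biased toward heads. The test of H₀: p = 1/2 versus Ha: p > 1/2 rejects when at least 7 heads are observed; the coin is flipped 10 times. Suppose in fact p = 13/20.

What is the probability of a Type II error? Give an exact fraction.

β = P(fail to reject H₀ | Ha true) = P(S ≤ 6 | p = 13/20), S ~ Binomial(10, 13/20).
Adding the binomial probabilities P(S=0)+…+P(S=6) at p = 13/20 gives 1244602838129/2560000000000.

1244602838129/2560000000000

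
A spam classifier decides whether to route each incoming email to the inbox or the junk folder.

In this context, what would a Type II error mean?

A Type II error would mean concluding that the message is legitimate (not spam) (or at least failing to establish that the message is spam) when in fact the message is spam.

With the conventional null hypothesis that the message is legitimate (not spam):
A Type II error is failing to reject H₀ when H₀ is false.
Here that means delivering the message to the inbox when actually the message is spam.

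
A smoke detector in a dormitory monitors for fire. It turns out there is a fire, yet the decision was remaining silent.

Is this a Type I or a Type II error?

Type II error

The null hypothesis here is that there is no fire.
'Remaining silent' corresponds to failing to reject H₀.
H₀ was not rejected but H₀ is false — a Type II error (false negative).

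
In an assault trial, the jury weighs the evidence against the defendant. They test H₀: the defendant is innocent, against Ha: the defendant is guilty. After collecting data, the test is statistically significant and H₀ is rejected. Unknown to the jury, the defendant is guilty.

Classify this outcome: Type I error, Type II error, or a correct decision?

Neither — the decision is correct.

The test rejected a false H₀ — the decision matches the true state.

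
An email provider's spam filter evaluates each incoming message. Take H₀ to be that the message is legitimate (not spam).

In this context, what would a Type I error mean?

A Type I error is rejecting H₀ when H₀ is true.
Here that means sending the message to the spam folder when actually the message is legitimate (not spam).

A Type I error would mean concluding that the message is spam when in fact the message is legitimate (not spam).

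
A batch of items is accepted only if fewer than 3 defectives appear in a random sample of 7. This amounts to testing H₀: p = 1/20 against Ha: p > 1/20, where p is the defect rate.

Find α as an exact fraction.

961803/256000000

The significance level is the probability, assuming p = 1/20, of seeing 3 or more defectives in 7 draws.
Computing the lower-tail complement: 1 − 255038197/256000000 = 961803/256000000.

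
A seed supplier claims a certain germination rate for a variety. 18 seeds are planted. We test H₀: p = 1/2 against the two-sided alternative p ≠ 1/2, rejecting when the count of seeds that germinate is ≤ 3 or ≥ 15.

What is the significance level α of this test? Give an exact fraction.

α = P(S ≤ 3 or S ≥ 15 | p = 1/2), S ~ Binomial(18, 1/2).
Each tail has probability (1 + 18 + 153 + 816)/262144; doubling gives α = 1976/262144 = 247/32768.

247/32768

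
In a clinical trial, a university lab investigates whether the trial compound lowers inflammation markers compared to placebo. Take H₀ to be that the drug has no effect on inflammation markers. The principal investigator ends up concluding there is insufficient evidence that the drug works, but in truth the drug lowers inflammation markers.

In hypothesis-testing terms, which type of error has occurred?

Type II error

'Concluding there is insufficient evidence that the drug works' corresponds to failing to reject H₀.
H₀ was not rejected but H₀ is false — a Type II error (false negative).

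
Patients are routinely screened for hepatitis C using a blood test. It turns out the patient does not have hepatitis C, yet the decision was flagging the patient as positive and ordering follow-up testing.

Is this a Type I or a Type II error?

Type I error

The null hypothesis here is that the patient does not have hepatitis C.
'Flagging the patient as positive and ordering follow-up testing' corresponds to rejecting H₀.
H₀ was rejected but H₀ is true — a Type I error (false positive).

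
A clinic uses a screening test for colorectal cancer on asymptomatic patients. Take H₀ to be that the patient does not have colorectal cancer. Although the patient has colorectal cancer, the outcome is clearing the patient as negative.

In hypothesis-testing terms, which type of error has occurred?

Type II error

'Clearing the patient as negative' corresponds to failing to reject H₀.
H₀ was not rejected but H₀ is false — a Type II error (false negative).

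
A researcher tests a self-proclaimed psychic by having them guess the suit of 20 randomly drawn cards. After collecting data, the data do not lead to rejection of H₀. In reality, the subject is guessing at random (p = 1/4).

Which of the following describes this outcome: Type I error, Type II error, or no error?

No error (correct decision).

The conventional null hypothesis here is that the subject is guessing at random (p = 1/4).
The test retained a true H₀ — the decision matches the true state.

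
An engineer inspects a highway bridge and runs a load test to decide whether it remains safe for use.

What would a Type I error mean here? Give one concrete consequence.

With the conventional null hypothesis that the structure meets the required load capacity (safe):
A Type I error is rejecting H₀ when H₀ is true.
Here that means closing the structure for repairs when actually the structure meets the required load capacity (safe).

A Type I error would mean concluding that the structure is structurally deficient when in fact the structure meets the required load capacity (safe). Consequence: a sound structure is closed unnecessarily, at significant cost and disruption.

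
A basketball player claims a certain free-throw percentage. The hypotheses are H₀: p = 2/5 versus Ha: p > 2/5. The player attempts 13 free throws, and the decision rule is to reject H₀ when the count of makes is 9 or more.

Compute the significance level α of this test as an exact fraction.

7833088/244140625

Under H₀, K ~ Binomial(13, 2/5), and α = P(K ≥ 9).
Adding the binomial terms for j = 9 through 13 with p = 2/5 yields 7833088/244140625.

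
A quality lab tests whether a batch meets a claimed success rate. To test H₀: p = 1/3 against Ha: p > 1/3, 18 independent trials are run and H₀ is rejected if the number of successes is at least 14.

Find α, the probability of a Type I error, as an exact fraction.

Under H₀, Y ~ Binomial(18, 1/3), and α = P(Y ≥ 14).
P(Y ≥ 14) = Σ_{j=14}^{18} C(18,j)·(1/3)^j·(2/3)^{18-j} = 56137/387420489.

56137/387420489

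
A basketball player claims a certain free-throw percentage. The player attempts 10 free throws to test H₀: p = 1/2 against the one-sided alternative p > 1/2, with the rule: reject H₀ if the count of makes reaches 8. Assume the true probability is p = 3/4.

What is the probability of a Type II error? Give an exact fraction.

124363/262144

β = P(fail to reject H₀ | Ha true) = P(K ≤ 7 | p = 3/4), K ~ Binomial(10, 3/4).
Summing C(10,j)·(3/4)^j·(1/4)^{10-j} for j = 0..7 gives 124363/262144.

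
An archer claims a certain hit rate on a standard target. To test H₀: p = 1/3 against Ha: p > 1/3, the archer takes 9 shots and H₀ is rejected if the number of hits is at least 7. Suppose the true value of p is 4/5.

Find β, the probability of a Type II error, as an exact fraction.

β = P(fail to reject H₀ | Ha true) = P(Y ≤ 6 | p = 4/5), Y ~ Binomial(9, 4/5).
Summing C(9,j)·(4/5)^j·(1/5)^{9-j} for j = 0..6 gives 511333/1953125.

511333/1953125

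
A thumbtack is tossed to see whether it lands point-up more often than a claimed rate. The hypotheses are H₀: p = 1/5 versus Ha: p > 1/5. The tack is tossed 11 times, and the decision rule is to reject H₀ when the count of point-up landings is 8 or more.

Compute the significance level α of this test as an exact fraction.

2297/9765625

The Type I error probability is α = P(X ≥ 8) computed under H₀, where X ~ Binomial(11, 1/5).
P(X ≥ 8) = Σ_{j=8}^{11} C(11,j)·(1/5)^j·(4/5)^{11-j} = 2297/9765625.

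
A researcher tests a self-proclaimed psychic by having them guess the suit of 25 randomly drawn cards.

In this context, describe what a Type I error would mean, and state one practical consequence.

With the conventional null hypothesis that the subject is guessing at random (p = 1/4):
A Type I error is rejecting H₀ when H₀ is true.
Here that means concluding the subject has some ability beyond chance when actually the subject is guessing at random (p = 1/4).

A Type I error would mean concluding that the subject performs better than chance when in fact the subject is guessing at random (p = 1/4). Consequence: a lucky guesser is credited with psychic ability.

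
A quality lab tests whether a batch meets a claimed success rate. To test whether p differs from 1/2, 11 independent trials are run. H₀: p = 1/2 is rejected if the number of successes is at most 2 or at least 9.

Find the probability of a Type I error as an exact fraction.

α = P(K ≤ 2 or K ≥ 9 | p = 1/2), K ~ Binomial(11, 1/2).
The two tails are symmetric, so α = 2·(1 + 11 + 55)/2^11 = 134/2048 = 67/1024.

67/1024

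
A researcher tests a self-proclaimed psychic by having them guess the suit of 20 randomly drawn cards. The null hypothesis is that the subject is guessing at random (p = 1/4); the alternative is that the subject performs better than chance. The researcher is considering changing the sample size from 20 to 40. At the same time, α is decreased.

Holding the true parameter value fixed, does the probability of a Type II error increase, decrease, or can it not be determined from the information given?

Cannot be determined from the information given.

The first change alone would make β decrease; the second alone would make β increase. Which effect dominates depends on the magnitudes, which are not given.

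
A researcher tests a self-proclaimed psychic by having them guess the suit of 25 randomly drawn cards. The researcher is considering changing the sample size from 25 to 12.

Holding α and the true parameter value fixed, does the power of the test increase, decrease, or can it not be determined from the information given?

A smaller sample increases the standard error, so the sampling distributions under H₀ and Ha overlap more.
Since power = 1 − β and β increases, power decreases.

It decreases.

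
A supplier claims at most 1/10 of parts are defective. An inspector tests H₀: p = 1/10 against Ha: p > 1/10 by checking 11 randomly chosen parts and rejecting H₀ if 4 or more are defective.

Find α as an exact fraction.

46336903/2500000000

Under H₀, Y ~ Binomial(11, 1/10); the Type I error rate is P(Y ≥ 4).
Via the complement, α = 1 − Σ_{j=0}^{3} C(11,j)(1/10)^j(9/10)^{11-j} = 46336903/2500000000.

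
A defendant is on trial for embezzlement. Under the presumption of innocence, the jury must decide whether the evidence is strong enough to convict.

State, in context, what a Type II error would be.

A Type II error would mean concluding that the defendant is innocent (or at least failing to establish that the defendant is guilty) when in fact the defendant is guilty.

With the conventional null hypothesis that the defendant is innocent:
A Type II error is failing to reject H₀ when H₀ is false.
Here that means acquitting the defendant when actually the defendant is guilty.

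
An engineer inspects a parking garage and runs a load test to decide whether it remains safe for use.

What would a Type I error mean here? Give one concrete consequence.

A Type I error would mean concluding that the structure is structurally deficient when in fact the structure meets the required load capacity (safe). Consequence: a sound structure is closed unnecessarily, at significant cost and disruption.

With the conventional null hypothesis that the structure meets the required load capacity (safe):
A Type I error is rejecting H₀ when H₀ is true.
Here that means closing the structure for repairs when actually the structure meets the required load capacity (safe).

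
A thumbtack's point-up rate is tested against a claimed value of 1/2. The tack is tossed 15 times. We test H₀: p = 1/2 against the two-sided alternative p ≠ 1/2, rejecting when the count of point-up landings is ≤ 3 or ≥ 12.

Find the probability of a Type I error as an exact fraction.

Under H₀, X ~ Binomial(15, 1/2); α is the probability of landing in either tail, P(X ≤ 3) + P(X ≥ 12).
By symmetry, α = 2·P(X ≤ 3) = 2·(1 + 15 + 105 + 455)/32768 = 1152/32768 = 9/256.

9/256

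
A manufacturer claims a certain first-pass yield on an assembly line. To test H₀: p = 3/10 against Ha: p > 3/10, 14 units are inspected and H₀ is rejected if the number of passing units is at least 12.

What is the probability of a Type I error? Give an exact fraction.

1265361021/50000000000000

The Type I error probability is α = P(K ≥ 12) computed under H₀, where K ~ Binomial(14, 3/10).
Summing C(14,j)(3/10)^j(7/10)^{14−j} for j = 12,…,14 gives 1265361021/50000000000000.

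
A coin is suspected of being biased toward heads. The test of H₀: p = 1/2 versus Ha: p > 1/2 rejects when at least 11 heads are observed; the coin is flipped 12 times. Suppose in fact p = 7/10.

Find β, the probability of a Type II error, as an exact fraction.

Under the alternative p = 7/10, Y ~ Binomial(12, 7/10); β is the probability the test does not reject, P(Y < 11).
Adding the binomial probabilities P(Y=0)+…+P(Y=10) at p = 7/10 gives 914974950051/1000000000000.

914974950051/1000000000000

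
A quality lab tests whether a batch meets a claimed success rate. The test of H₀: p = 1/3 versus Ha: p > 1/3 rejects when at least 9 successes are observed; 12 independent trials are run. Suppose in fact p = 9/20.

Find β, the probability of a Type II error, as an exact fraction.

Under the alternative p = 9/20, X ~ Binomial(12, 9/20); β is the probability the test does not reject, P(X < 9).
Adding the binomial probabilities P(X=0)+…+P(X=8) at p = 9/20 gives 790057068555953/819200000000000.

790057068555953/819200000000000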